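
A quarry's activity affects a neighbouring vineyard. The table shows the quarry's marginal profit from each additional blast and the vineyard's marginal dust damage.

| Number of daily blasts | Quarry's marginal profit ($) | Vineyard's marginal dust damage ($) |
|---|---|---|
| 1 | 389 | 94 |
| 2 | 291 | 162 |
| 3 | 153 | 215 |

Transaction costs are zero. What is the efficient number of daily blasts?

2

Bargaining reaches the level where marginal profit last exceeds marginal dust damage.
That holds through level 2 (291 ≥ 162) but not at 3 (153 < 215).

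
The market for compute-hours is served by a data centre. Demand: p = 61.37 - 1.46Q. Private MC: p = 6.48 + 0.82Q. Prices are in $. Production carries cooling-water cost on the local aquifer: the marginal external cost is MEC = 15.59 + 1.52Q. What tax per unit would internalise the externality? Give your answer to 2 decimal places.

tax = $31.31 per unit

Social marginal cost = private MC + MEC = 22.07 + 2.34Q.
Set SMC = demand: 22.07 + 2.34Q = 61.37 - 1.46Q → Q* = 10.3421.
The Pigouvian tax equals MEC at Q*: 15.59 + 1.52×10.3421 = 31.3100.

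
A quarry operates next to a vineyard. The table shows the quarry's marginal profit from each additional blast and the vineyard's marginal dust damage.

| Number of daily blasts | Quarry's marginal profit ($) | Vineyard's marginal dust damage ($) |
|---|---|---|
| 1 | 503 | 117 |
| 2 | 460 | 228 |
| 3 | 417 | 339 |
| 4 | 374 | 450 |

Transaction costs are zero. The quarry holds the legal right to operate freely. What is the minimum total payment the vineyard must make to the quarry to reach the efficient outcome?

Left alone the quarry would choose level 4 (marginal profit stays positive).
Efficient level: k* = 3 (marginal profit ≥ marginal dust damage through 3).
The vineyard must at least cover the quarry's forgone profit from cutting 4→3: 374 = 374.

$374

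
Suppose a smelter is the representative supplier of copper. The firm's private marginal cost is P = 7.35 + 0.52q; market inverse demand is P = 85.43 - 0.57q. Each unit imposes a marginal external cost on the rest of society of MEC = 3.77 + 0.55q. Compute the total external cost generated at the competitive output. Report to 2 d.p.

Market equilibrium (private): 7.35 + 0.52q = 85.43 - 0.57q → q_m = 71.6330.
Total external cost = ∫₀^{q_m} (3.77 + 0.55q) dq = 3.77×71.6330 + ½×0.55×71.6330² = 1681.1602.

1681.16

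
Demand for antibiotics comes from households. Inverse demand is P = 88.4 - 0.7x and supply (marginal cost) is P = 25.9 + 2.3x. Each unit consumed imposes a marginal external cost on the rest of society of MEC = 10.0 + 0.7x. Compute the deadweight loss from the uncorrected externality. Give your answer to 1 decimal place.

DWL = 81.7

Market equilibrium (private): 25.9 + 2.3x = 88.4 - 0.7x → x_m = 20.8333.
Social marginal benefit = demand − MEC = 78.4 - 1.4x.
Set SMB = MC: 78.4 - 1.4x = 25.9 + 2.3x → x* = 14.1892.
Between x* and x_m the wedge MC − SMB runs linearly from 0 to MEC(x_m), so the loss is a triangle.
DWL = ½ × 6.6441 × 24.5833 = 81.6670.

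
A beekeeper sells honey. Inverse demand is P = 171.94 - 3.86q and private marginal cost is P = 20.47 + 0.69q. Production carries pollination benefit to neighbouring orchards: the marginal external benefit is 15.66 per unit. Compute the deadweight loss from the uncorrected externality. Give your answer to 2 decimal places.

DWL = 26.95

Market equilibrium (private): 20.47 + 0.69q = 171.94 - 3.86q → q_m = 33.2901.
Social marginal cost = private MC − MEB = 4.81 + 0.69q.
Set SMC = demand: 4.81 + 0.69q = 171.94 - 3.86q → q* = 36.7319.
The welfare-loss triangle has base |q_m − q*| and height MEB(q_m) (the vertical gap between SMC and demand is zero at q* and MEB at q_m).
DWL = ½ × 3.4418 × 15.6600 = 26.9493.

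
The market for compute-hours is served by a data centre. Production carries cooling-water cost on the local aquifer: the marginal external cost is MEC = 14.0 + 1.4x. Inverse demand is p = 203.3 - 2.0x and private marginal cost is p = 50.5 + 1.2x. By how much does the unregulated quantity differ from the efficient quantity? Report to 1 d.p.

Market equilibrium (private): 50.5 + 1.2x = 203.3 - 2.0x → x_m = 47.7500.
Social marginal cost = private MC + MEC = 64.5 + 2.6x.
Set SMC = demand: 64.5 + 2.6x = 203.3 - 2.0x → x* = 30.1739.
Gap = |47.7500 − 30.1739| = 17.5761.

17.6 units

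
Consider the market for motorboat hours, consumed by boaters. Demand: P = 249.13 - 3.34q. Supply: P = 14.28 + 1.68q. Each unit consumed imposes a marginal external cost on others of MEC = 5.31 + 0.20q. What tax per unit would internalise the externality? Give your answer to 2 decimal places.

Social marginal benefit = demand − MEC = 243.82 - 3.54q.
Set SMB = MC: 243.82 - 3.54q = 14.28 + 1.68q → q* = 43.9732.
The Pigouvian tax equals MEC at q*: 5.31 + 0.20×43.9732 = 14.1046.

tax = 14.10 per unit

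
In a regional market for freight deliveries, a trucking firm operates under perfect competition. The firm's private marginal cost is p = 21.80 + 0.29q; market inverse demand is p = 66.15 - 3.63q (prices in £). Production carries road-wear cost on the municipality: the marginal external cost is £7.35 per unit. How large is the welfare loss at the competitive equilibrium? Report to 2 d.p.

DWL = £6.89

Market equilibrium (private): 21.80 + 0.29q = 66.15 - 3.63q → q_m = 11.3138.
Social marginal cost = private MC + MEC = 29.15 + 0.29q.
Set SMC = demand: 29.15 + 0.29q = 66.15 - 3.63q → q* = 9.4388.
Between q* and q_m the wedge SMC − demand runs linearly from 0 to MEC(q_m), so the loss is a triangle.
DWL = ½ × 1.8750 × 7.3500 = 6.8906.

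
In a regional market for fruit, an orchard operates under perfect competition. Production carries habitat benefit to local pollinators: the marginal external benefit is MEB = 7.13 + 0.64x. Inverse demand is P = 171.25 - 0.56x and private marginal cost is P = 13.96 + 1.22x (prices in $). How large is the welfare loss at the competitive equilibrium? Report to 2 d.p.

Market equilibrium (private): 13.96 + 1.22x = 171.25 - 0.56x → x_m = 88.3652.
Social marginal cost = private MC − MEB = 6.83 + 0.58x.
Set SMC = demand: 6.83 + 0.58x = 171.25 - 0.56x → x* = 144.2281.
Height of the DWL triangle at x_m is demand(x_m) − SMC(x_m) = MEB(x_m) = 63.6837.
DWL = ½ × 55.8629 × 63.6837 = 1778.7781.

DWL = $1778.78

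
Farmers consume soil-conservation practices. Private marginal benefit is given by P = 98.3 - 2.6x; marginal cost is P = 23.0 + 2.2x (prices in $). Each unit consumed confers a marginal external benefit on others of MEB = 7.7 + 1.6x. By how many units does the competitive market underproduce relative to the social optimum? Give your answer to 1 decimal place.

10.3 units

Market equilibrium (private): 23.0 + 2.2x = 98.3 - 2.6x → x_m = 15.6875.
Social marginal benefit = demand + MEB = 106.0 - x.
Set SMB = MC: 106.0 - x = 23.0 + 2.2x → x* = 25.9375.
Gap = |15.6875 − 25.9375| = 10.2500.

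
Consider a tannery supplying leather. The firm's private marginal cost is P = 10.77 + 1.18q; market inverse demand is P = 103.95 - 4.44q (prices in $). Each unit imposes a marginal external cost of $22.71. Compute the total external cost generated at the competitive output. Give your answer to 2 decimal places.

$376.53

Market equilibrium (private): 10.77 + 1.18q = 103.95 - 4.44q → q_m = 16.5801.
Total external cost = MEC × q_m = 22.71 × 16.5801 = 376.5341.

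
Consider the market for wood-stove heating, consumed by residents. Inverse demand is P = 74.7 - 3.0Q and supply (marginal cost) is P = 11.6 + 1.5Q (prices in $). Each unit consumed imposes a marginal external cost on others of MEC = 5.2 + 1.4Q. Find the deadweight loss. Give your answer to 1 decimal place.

Market equilibrium (private): 11.6 + 1.5Q = 74.7 - 3.0Q → Q_m = 14.0222.
Social marginal benefit = demand − MEC = 69.5 - 4.4Q.
Set SMB = MC: 69.5 - 4.4Q = 11.6 + 1.5Q → Q* = 9.8136.
Height of the DWL triangle at Q_m is MC(Q_m) − SMB(Q_m) = MEC(Q_m) = 24.8311.
DWL = ½ × 4.2086 × 24.8311 = 52.2521.

DWL = $52.3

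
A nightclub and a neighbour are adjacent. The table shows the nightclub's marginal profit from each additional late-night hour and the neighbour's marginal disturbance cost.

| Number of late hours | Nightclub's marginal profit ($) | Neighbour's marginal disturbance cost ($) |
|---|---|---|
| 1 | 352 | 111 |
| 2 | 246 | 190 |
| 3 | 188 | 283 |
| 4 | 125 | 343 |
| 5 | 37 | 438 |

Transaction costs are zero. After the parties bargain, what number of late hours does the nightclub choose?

Bargaining reaches the level where marginal profit last exceeds marginal disturbance cost.
That holds through level 2 (246 ≥ 190) but not at 3 (188 < 283).

2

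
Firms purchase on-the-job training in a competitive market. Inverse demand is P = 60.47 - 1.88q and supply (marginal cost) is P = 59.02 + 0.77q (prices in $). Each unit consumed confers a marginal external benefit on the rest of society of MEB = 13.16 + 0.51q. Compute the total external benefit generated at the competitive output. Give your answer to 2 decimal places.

Market equilibrium (private): 59.02 + 0.77q = 60.47 - 1.88q → q_m = 0.5472.
Total external benefit = ∫₀^{q_m} (13.16 + 0.51q) dq = 13.16×0.5472 + ½×0.51×0.5472² = 7.2775.

$7.28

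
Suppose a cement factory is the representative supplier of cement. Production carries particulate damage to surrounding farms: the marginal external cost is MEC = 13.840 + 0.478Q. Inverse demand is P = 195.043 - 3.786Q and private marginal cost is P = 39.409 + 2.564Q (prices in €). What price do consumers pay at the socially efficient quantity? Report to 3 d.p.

P = €116.421

Social marginal cost = private MC + MEC = 53.249 + 3.042Q.
Set SMC = demand: 53.249 + 3.042Q = 195.043 - 3.786Q → Q* = 20.7665.
Consumer price on the demand curve at Q*: 195.043 − 3.786×20.7665 = 116.4210.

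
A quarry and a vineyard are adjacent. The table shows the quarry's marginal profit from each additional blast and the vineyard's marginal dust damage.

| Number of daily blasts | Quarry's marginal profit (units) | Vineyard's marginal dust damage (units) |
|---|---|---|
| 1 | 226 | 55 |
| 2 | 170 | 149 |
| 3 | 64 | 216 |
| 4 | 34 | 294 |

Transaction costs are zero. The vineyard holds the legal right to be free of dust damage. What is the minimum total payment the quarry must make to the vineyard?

Efficient level: marginal profit ≥ marginal dust damage through level 2, so k* = 2.
With the vineyard holding the right, the quarry must at least compensate total damage at k*: 55 + 149 = 204.

204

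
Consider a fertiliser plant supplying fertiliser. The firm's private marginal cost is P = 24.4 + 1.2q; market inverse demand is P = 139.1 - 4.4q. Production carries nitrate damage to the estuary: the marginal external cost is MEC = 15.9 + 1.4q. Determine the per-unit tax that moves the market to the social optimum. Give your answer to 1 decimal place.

tax = 35.7 per unit

Social marginal cost = private MC + MEC = 40.3 + 2.6q.
Set SMC = demand: 40.3 + 2.6q = 139.1 - 4.4q → q* = 14.1143.
The Pigouvian tax equals MEC at q*: 15.9 + 1.4×14.1143 = 35.6600.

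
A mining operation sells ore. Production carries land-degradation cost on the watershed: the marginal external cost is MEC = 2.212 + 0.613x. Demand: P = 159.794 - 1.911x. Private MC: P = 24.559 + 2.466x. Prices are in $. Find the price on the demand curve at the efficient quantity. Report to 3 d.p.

P = $108.851

Social marginal cost = private MC + MEC = 26.771 + 3.079x.
Set SMC = demand: 26.771 + 3.079x = 159.794 - 1.911x → x* = 26.6579.
Consumer price on the demand curve at x*: 159.794 − 1.911×26.6579 = 108.8508.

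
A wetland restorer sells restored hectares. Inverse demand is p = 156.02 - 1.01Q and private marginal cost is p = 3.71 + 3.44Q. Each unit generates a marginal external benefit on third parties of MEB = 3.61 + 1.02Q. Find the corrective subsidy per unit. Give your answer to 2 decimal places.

subsidy = 49.98 per unit

Social marginal cost = private MC − MEB = 0.10 + 2.42Q.
Set SMC = demand: 0.10 + 2.42Q = 156.02 - 1.01Q → Q* = 45.4577.
The Pigouvian subsidy equals MEB at Q*: 3.61 + 1.02×45.4577 = 49.9769.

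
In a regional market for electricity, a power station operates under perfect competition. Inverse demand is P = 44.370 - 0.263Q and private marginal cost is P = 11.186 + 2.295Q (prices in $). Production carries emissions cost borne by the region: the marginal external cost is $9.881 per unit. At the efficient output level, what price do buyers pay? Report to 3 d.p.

Social marginal cost = private MC + MEC = 21.067 + 2.295Q.
Set SMC = demand: 21.067 + 2.295Q = 44.370 - 0.263Q → Q* = 9.1099.
Consumer price on the demand curve at Q*: 44.370 − 0.263×9.1099 = 41.9741.

P = $41.974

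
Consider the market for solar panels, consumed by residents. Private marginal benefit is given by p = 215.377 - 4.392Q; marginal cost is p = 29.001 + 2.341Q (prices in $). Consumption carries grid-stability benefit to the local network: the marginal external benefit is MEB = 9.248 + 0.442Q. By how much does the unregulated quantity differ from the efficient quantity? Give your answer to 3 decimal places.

Market equilibrium (private): 29.001 + 2.341Q = 215.377 - 4.392Q → Q_m = 27.6810.
Social marginal benefit = demand + MEB = 224.625 - 3.950Q.
Set SMB = MC: 224.625 - 3.950Q = 29.001 + 2.341Q → Q* = 31.0959.
Gap = |27.6810 − 31.0959| = 3.4149.

3.415 units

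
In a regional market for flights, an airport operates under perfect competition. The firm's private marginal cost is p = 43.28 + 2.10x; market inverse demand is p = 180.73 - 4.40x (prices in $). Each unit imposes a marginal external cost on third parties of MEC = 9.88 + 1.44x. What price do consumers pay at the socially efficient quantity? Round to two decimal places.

Social marginal cost = private MC + MEC = 53.16 + 3.54x.
Set SMC = demand: 53.16 + 3.54x = 180.73 - 4.40x → x* = 16.0668.
Consumer price on the demand curve at x*: 180.73 − 4.40×16.0668 = 110.0361.

P = $110.04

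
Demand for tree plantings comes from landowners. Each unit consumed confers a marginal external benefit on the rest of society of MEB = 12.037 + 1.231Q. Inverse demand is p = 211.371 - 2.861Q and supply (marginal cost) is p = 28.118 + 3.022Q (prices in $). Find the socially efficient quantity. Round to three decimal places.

Social marginal benefit = demand + MEB = 223.408 - 1.630Q.
Set SMB = MC: 223.408 - 1.630Q = 28.118 + 3.022Q → Q* = 41.9798.

Q* = 41.980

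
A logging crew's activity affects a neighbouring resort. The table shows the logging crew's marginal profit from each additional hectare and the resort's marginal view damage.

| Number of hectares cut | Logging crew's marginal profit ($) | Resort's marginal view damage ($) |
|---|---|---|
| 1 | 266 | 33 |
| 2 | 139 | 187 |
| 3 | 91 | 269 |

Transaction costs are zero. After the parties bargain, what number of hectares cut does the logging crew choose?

1

Bargaining reaches the level where marginal profit last exceeds marginal view damage.
That holds through level 1 (266 ≥ 33) but not at 2 (139 < 187).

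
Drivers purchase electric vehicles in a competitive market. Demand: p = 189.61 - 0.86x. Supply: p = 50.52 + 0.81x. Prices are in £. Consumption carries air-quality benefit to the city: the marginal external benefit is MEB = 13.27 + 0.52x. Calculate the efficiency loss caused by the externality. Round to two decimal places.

DWL = £1391.84

Market equilibrium (private): 50.52 + 0.81x = 189.61 - 0.86x → x_m = 83.2874.
Social marginal benefit = demand + MEB = 202.88 - 0.34x.
Set SMB = MC: 202.88 - 0.34x = 50.52 + 0.81x → x* = 132.4870.
The welfare-loss triangle has base |x_m − x*| and height MEB(x_m) (the vertical gap between SMB and MC is zero at x* and MEB at x_m).
DWL = ½ × 49.1996 × 56.5795 = 1391.8444.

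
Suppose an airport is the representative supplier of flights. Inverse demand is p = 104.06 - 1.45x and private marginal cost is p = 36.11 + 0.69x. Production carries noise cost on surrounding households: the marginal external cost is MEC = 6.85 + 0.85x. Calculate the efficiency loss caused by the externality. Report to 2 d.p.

Market equilibrium (private): 36.11 + 0.69x = 104.06 - 1.45x → x_m = 31.7523.
Social marginal cost = private MC + MEC = 42.96 + 1.54x.
Set SMC = demand: 42.96 + 1.54x = 104.06 - 1.45x → x* = 20.4348.
Between x* and x_m the wedge SMC − demand runs linearly from 0 to MEC(x_m), so the loss is a triangle.
DWL = ½ × 11.3175 × 33.8395 = 191.4893.

DWL = 191.49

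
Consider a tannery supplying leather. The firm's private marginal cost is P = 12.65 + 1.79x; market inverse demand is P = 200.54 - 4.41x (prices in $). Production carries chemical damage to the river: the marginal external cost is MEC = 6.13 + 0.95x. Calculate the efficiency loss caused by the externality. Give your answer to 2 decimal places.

DWL = $85.27

Market equilibrium (private): 12.65 + 1.79x = 200.54 - 4.41x → x_m = 30.3048.
Social marginal cost = private MC + MEC = 18.78 + 2.74x.
Set SMC = demand: 18.78 + 2.74x = 200.54 - 4.41x → x* = 25.4210.
Between x* and x_m the wedge SMC − demand runs linearly from 0 to MEC(x_m), so the loss is a triangle.
DWL = ½ × 4.8838 × 34.9196 = 85.2702.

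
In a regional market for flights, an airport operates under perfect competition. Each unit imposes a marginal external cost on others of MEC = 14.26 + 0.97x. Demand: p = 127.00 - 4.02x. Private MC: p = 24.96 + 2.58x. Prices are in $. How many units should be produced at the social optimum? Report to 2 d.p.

x* = 11.60

Social marginal cost = private MC + MEC = 39.22 + 3.55x.
Set SMC = demand: 39.22 + 3.55x = 127.00 - 4.02x → x* = 11.5958.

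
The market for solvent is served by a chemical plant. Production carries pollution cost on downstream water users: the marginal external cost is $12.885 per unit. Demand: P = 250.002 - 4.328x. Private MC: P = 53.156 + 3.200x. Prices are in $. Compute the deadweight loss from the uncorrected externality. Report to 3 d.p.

DWL = $11.027

Market equilibrium (private): 53.156 + 3.200x = 250.002 - 4.328x → x_m = 26.1485.
Social marginal cost = private MC + MEC = 66.041 + 3.200x.
Set SMC = demand: 66.041 + 3.200x = 250.002 - 4.328x → x* = 24.4369.
The welfare-loss triangle has base |x_m − x*| and height MEC(x_m) (the vertical gap between SMC and demand is zero at x* and MEC at x_m).
DWL = ½ × 1.7116 × 12.8850 = 11.0270.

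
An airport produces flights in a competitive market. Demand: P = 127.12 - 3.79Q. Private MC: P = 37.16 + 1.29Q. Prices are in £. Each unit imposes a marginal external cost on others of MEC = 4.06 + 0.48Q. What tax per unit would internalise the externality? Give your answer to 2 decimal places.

Social marginal cost = private MC + MEC = 41.22 + 1.77Q.
Set SMC = demand: 41.22 + 1.77Q = 127.12 - 3.79Q → Q* = 15.4496.
The Pigouvian tax equals MEC at Q*: 4.06 + 0.48×15.4496 = 11.4758.

tax = £11.48 per unit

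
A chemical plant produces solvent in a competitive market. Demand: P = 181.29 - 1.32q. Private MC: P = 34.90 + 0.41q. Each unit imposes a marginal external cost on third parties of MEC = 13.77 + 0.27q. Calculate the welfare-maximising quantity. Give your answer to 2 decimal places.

q* = 66.31

Social marginal cost = private MC + MEC = 48.67 + 0.68q.
Set SMC = demand: 48.67 + 0.68q = 181.29 - 1.32q → q* = 66.3100.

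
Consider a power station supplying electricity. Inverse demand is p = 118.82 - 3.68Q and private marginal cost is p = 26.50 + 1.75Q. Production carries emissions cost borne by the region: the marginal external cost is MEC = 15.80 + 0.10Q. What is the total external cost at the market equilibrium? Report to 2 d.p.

283.08

Market equilibrium (private): 26.50 + 1.75Q = 118.82 - 3.68Q → Q_m = 17.0018.
Total external cost = ∫₀^{Q_m} (15.80 + 0.10Q) dQ = 15.80×17.0018 + ½×0.10×17.0018² = 283.0815.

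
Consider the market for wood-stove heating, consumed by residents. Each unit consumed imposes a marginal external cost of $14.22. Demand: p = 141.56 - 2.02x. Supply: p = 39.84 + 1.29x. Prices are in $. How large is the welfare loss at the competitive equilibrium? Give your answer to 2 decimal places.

DWL = $30.55

Market equilibrium (private): 39.84 + 1.29x = 141.56 - 2.02x → x_m = 30.7311.
Social marginal benefit = demand − MEC = 127.34 - 2.02x.
Set SMB = MC: 127.34 - 2.02x = 39.84 + 1.29x → x* = 26.4350.
The loss is the area between SMB and MC from x* to x_m; with linear curves that's a triangle of height MEC(x_m).
DWL = ½ × 4.2961 × 14.2200 = 30.5453.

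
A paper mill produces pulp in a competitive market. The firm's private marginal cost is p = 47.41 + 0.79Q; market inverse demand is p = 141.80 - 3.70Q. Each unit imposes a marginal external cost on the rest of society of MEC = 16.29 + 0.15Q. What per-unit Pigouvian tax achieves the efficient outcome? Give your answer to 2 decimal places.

Social marginal cost = private MC + MEC = 63.70 + 0.94Q.
Set SMC = demand: 63.70 + 0.94Q = 141.80 - 3.70Q → Q* = 16.8319.
The Pigouvian tax equals MEC at Q*: 16.29 + 0.15×16.8319 = 18.8148.

tax = 18.81 per unit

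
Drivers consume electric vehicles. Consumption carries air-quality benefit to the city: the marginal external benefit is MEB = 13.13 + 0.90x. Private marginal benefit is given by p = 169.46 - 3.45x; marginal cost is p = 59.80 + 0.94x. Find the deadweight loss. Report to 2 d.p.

DWL = 181.69

Market equilibrium (private): 59.80 + 0.94x = 169.46 - 3.45x → x_m = 24.9795.
Social marginal benefit = demand + MEB = 182.59 - 2.55x.
Set SMB = MC: 182.59 - 2.55x = 59.80 + 0.94x → x* = 35.1834.
Between x* and x_m the wedge SMB − MC runs linearly from 0 to MEB(x_m), so the loss is a triangle.
DWL = ½ × 10.2039 × 35.6115 = 181.6881.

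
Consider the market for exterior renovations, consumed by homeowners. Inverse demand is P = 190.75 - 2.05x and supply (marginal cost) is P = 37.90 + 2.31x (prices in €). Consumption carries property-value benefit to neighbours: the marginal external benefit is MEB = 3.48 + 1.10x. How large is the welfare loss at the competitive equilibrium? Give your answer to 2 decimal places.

Market equilibrium (private): 37.90 + 2.31x = 190.75 - 2.05x → x_m = 35.0573.
Social marginal benefit = demand + MEB = 194.23 - 0.95x.
Set SMB = MC: 194.23 - 0.95x = 37.90 + 2.31x → x* = 47.9540.
The loss is the area between SMB and MC from x* to x_m; with linear curves that's a triangle of height MEB(x_m).
DWL = ½ × 12.8967 × 42.0431 = 271.1086.

DWL = €271.11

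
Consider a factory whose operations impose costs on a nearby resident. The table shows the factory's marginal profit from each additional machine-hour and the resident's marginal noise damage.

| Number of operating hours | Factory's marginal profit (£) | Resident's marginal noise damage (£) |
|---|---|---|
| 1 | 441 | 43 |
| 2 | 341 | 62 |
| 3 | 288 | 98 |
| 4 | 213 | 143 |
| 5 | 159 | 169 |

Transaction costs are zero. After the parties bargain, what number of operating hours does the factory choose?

4

Bargaining reaches the level where marginal profit last exceeds marginal noise damage.
That holds through level 4 (213 ≥ 143) but not at 5 (159 < 169).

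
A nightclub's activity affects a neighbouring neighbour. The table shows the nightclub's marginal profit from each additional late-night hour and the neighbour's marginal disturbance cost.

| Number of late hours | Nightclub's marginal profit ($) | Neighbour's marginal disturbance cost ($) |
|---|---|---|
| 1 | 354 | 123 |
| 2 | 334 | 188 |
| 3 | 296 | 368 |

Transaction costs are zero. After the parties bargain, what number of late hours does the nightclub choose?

Bargaining reaches the level where marginal profit last exceeds marginal disturbance cost.
That holds through level 2 (334 ≥ 188) but not at 3 (296 < 368).

2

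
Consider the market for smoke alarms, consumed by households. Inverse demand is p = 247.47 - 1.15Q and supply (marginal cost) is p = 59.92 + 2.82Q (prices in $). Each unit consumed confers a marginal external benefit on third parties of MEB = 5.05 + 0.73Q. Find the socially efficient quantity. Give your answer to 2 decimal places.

Q* = 59.44

Social marginal benefit = demand + MEB = 252.52 - 0.42Q.
Set SMB = MC: 252.52 - 0.42Q = 59.92 + 2.82Q → Q* = 59.4444.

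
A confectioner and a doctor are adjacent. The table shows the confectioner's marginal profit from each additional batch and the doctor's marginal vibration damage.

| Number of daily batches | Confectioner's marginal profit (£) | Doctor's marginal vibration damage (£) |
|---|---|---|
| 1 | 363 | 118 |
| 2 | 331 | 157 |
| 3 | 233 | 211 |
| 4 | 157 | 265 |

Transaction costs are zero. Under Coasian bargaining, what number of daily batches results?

3

Bargaining reaches the level where marginal profit last exceeds marginal vibration damage.
That holds through level 3 (233 ≥ 211) but not at 4 (157 < 265).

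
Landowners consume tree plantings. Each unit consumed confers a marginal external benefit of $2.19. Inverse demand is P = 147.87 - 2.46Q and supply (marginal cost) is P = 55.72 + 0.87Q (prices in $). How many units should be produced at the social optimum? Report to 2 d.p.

Social marginal benefit = demand + MEB = 150.06 - 2.46Q.
Set SMB = MC: 150.06 - 2.46Q = 55.72 + 0.87Q → Q* = 28.3303.

Q* = 28.33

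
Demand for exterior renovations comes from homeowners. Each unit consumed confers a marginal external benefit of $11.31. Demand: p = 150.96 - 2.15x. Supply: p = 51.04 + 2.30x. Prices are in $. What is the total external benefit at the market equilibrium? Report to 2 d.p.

$253.95

Market equilibrium (private): 51.04 + 2.30x = 150.96 - 2.15x → x_m = 22.4539.
Total external benefit = MEB × x_m = 11.31 × 22.4539 = 253.9536.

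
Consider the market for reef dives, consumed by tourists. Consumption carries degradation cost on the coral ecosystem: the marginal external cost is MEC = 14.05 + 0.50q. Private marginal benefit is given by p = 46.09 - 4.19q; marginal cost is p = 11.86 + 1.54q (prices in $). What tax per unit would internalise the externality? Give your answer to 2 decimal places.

tax = $15.67 per unit

Social marginal benefit = demand − MEC = 32.04 - 4.69q.
Set SMB = MC: 32.04 - 4.69q = 11.86 + 1.54q → q* = 3.2392.
The Pigouvian tax equals MEC at q*: 14.05 + 0.50×3.2392 = 15.6696.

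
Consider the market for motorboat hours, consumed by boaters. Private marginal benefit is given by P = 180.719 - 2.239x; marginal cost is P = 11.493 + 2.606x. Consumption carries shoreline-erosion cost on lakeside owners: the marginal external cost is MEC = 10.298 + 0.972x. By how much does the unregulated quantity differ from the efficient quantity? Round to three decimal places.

7.607 units

Market equilibrium (private): 11.493 + 2.606x = 180.719 - 2.239x → x_m = 34.9280.
Social marginal benefit = demand − MEC = 170.421 - 3.211x.
Set SMB = MC: 170.421 - 3.211x = 11.493 + 2.606x → x* = 27.3213.
Gap = |34.9280 − 27.3213| = 7.6067.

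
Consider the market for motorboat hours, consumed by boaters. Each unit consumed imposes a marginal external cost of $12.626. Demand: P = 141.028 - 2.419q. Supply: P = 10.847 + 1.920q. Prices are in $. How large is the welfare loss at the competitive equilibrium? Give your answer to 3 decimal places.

Market equilibrium (private): 10.847 + 1.920q = 141.028 - 2.419q → q_m = 30.0025.
Social marginal benefit = demand − MEC = 128.402 - 2.419q.
Set SMB = MC: 128.402 - 2.419q = 10.847 + 1.920q → q* = 27.0926.
Between q* and q_m the wedge MC − SMB runs linearly from 0 to MEC(q_m), so the loss is a triangle.
DWL = ½ × 2.9099 × 12.6260 = 18.3702.

DWL = $18.370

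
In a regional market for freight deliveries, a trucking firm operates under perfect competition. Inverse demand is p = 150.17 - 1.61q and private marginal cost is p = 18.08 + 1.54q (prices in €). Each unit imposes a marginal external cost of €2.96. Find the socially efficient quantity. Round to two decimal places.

Social marginal cost = private MC + MEC = 21.04 + 1.54q.
Set SMC = demand: 21.04 + 1.54q = 150.17 - 1.61q → q* = 40.9937.

q* = 40.99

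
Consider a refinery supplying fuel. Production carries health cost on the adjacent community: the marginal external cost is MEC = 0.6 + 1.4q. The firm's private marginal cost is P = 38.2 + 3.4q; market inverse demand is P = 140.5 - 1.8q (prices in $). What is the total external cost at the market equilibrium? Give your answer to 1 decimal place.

$282.7

Market equilibrium (private): 38.2 + 3.4q = 140.5 - 1.8q → q_m = 19.6731.
Total external cost = ∫₀^{q_m} (0.6 + 1.4q) dq = 0.6×19.6731 + ½×1.4×19.6731² = 282.7255.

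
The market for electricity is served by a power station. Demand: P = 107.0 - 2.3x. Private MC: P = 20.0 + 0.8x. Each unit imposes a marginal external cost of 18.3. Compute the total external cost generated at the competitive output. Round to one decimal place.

Market equilibrium (private): 20.0 + 0.8x = 107.0 - 2.3x → x_m = 28.0645.
Total external cost = MEC × x_m = 18.3 × 28.0645 = 513.5804.

513.6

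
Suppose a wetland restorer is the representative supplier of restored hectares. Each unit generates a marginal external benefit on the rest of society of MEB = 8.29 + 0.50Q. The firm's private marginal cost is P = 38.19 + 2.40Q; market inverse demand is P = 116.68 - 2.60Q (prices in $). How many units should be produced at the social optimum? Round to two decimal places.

Q* = 19.28

Social marginal cost = private MC − MEB = 29.90 + 1.90Q.
Set SMC = demand: 29.90 + 1.90Q = 116.68 - 2.60Q → Q* = 19.2844.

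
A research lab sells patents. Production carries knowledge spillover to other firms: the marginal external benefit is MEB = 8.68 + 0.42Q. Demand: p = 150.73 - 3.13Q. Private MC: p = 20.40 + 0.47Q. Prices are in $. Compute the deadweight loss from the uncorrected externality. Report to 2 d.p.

DWL = $89.70

Market equilibrium (private): 20.40 + 0.47Q = 150.73 - 3.13Q → Q_m = 36.2028.
Social marginal cost = private MC − MEB = 11.72 + 0.05Q.
Set SMC = demand: 11.72 + 0.05Q = 150.73 - 3.13Q → Q* = 43.7138.
The loss is the area between SMC and demand from Q* to Q_m; with linear curves that's a triangle of height MEB(Q_m).
DWL = ½ × 7.5110 × 23.8852 = 89.7009.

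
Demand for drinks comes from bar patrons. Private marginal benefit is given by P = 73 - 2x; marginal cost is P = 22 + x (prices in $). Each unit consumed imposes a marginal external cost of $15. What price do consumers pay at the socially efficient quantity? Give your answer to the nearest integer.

P = $49

Social marginal benefit = demand − MEC = 58 - 2x.
Set SMB = MC: 58 - 2x = 22 + x → x* = 12.0000.
Consumer price on the demand curve at x*: 73 − 2×12.0000 = 49.0000.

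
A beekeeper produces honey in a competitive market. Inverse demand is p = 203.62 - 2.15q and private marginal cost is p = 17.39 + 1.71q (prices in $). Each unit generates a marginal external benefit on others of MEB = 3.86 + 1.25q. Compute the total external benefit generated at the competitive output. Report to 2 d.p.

$1641.03

Market equilibrium (private): 17.39 + 1.71q = 203.62 - 2.15q → q_m = 48.2461.
Total external benefit = ∫₀^{q_m} (3.86 + 1.25q) dq = 3.86×48.2461 + ½×1.25×48.2461² = 1641.0338.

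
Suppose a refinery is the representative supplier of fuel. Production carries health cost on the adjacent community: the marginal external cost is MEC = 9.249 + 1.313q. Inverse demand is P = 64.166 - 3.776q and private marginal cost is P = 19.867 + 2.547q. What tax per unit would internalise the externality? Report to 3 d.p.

tax = 15.276 per unit

Social marginal cost = private MC + MEC = 29.116 + 3.860q.
Set SMC = demand: 29.116 + 3.860q = 64.166 - 3.776q → q* = 4.5901.
The Pigouvian tax equals MEC at q*: 9.249 + 1.313×4.5901 = 15.2758.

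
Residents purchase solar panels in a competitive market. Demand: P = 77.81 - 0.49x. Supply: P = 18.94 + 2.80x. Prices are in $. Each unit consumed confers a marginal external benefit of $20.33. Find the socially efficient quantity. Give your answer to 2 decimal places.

Social marginal benefit = demand + MEB = 98.14 - 0.49x.
Set SMB = MC: 98.14 - 0.49x = 18.94 + 2.80x → x* = 24.0729.

x* = 24.07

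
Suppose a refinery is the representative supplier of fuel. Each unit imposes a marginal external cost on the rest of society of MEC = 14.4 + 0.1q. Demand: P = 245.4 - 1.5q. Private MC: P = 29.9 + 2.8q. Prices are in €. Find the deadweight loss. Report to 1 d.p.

DWL = €42.8

Market equilibrium (private): 29.9 + 2.8q = 245.4 - 1.5q → q_m = 50.1163.
Social marginal cost = private MC + MEC = 44.3 + 2.9q.
Set SMC = demand: 44.3 + 2.9q = 245.4 - 1.5q → q* = 45.7045.
Height of the DWL triangle at q_m is SMC(q_m) − demand(q_m) = MEC(q_m) = 19.4116.
DWL = ½ × 4.4118 × 19.4116 = 42.8200.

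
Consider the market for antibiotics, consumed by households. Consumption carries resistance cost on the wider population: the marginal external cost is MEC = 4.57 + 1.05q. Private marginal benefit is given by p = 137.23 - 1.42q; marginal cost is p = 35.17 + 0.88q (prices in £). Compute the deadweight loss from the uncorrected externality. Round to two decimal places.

Market equilibrium (private): 35.17 + 0.88q = 137.23 - 1.42q → q_m = 44.3739.
Social marginal benefit = demand − MEC = 132.66 - 2.47q.
Set SMB = MC: 132.66 - 2.47q = 35.17 + 0.88q → q* = 29.1015.
The loss is the area between SMB and MC from q* to q_m; with linear curves that's a triangle of height MEC(q_m).
DWL = ½ × 15.2724 × 51.1626 = 390.6878.

DWL = £390.69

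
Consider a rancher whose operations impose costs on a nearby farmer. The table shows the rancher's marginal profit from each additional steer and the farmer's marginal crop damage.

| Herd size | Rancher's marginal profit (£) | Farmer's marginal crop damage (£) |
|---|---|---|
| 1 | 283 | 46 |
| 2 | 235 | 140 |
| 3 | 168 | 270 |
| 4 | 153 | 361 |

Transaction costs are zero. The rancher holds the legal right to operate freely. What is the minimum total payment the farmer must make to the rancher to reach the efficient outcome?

Left alone the rancher would choose level 4 (marginal profit stays positive).
Efficient level: k* = 2 (marginal profit ≥ marginal crop damage through 2).
The farmer must at least cover the rancher's forgone profit from cutting 4→2: 168 + 153 = 321.

£321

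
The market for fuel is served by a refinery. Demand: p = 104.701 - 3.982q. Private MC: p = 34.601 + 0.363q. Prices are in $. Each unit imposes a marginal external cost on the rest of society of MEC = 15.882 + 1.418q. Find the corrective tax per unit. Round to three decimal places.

tax = $29.222 per unit

Social marginal cost = private MC + MEC = 50.483 + 1.781q.
Set SMC = demand: 50.483 + 1.781q = 104.701 - 3.982q → q* = 9.4079.
The Pigouvian tax equals MEC at q*: 15.882 + 1.418×9.4079 = 29.2224.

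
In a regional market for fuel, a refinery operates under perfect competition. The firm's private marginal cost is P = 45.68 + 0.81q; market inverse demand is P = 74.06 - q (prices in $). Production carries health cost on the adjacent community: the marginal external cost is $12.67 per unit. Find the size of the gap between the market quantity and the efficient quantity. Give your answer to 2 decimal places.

Market equilibrium (private): 45.68 + 0.81q = 74.06 - q → q_m = 15.6796.
Social marginal cost = private MC + MEC = 58.35 + 0.81q.
Set SMC = demand: 58.35 + 0.81q = 74.06 - q → q* = 8.6796.
Gap = |15.6796 − 8.6796| = 7.0000.

7.00 units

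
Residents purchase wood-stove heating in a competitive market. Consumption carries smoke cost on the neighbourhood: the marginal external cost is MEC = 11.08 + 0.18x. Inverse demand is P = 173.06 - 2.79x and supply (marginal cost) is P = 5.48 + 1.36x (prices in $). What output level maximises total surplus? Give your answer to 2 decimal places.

x* = 36.14

Social marginal benefit = demand − MEC = 161.98 - 2.97x.
Set SMB = MC: 161.98 - 2.97x = 5.48 + 1.36x → x* = 36.1432.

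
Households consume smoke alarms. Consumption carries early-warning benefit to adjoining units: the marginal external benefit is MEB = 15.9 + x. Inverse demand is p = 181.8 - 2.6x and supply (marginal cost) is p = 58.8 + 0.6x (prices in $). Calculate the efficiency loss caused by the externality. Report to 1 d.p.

DWL = $671.0

Market equilibrium (private): 58.8 + 0.6x = 181.8 - 2.6x → x_m = 38.4375.
Social marginal benefit = demand + MEB = 197.7 - 1.6x.
Set SMB = MC: 197.7 - 1.6x = 58.8 + 0.6x → x* = 63.1364.
The loss is the area between SMB and MC from x* to x_m; with linear curves that's a triangle of height MEB(x_m).
DWL = ½ × 24.6989 × 54.3375 = 671.0382.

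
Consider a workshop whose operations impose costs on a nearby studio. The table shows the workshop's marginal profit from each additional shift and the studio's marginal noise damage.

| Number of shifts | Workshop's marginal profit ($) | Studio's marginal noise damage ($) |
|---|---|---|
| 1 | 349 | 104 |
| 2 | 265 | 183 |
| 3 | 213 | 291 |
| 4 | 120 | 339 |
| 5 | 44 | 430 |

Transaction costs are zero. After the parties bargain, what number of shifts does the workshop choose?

Bargaining reaches the level where marginal profit last exceeds marginal noise damage.
That holds through level 2 (265 ≥ 183) but not at 3 (213 < 291).

2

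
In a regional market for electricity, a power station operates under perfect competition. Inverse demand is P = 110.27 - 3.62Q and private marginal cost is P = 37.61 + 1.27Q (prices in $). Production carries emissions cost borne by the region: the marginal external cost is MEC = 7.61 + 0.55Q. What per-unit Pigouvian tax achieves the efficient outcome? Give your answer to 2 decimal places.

tax = $14.19 per unit

Social marginal cost = private MC + MEC = 45.22 + 1.82Q.
Set SMC = demand: 45.22 + 1.82Q = 110.27 - 3.62Q → Q* = 11.9577.
The Pigouvian tax equals MEC at Q*: 7.61 + 0.55×11.9577 = 14.1867.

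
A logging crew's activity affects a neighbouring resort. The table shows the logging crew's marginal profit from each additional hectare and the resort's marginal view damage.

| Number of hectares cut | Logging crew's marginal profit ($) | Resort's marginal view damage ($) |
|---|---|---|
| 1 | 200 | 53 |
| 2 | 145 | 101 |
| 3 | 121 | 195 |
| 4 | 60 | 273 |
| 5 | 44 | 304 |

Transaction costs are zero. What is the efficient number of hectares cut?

Bargaining reaches the level where marginal profit last exceeds marginal view damage.
That holds through level 2 (145 ≥ 101) but not at 3 (121 < 195).

2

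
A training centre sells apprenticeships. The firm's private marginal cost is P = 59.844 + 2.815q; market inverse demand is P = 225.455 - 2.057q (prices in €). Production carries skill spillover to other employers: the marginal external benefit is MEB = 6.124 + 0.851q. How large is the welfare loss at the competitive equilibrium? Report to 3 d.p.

Market equilibrium (private): 59.844 + 2.815q = 225.455 - 2.057q → q_m = 33.9924.
Social marginal cost = private MC − MEB = 53.720 + 1.964q.
Set SMC = demand: 53.720 + 1.964q = 225.455 - 2.057q → q* = 42.7095.
Between q* and q_m the wedge demand − SMC runs linearly from 0 to MEB(q_m), so the loss is a triangle.
DWL = ½ × 8.7171 × 35.0515 = 152.7737.

DWL = €152.774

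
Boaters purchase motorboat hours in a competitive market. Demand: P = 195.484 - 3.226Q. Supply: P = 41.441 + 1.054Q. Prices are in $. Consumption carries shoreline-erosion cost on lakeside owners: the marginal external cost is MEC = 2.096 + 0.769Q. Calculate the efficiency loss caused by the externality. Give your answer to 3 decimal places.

DWL = $87.785

Market equilibrium (private): 41.441 + 1.054Q = 195.484 - 3.226Q → Q_m = 35.9914.
Social marginal benefit = demand − MEC = 193.388 - 3.995Q.
Set SMB = MC: 193.388 - 3.995Q = 41.441 + 1.054Q → Q* = 30.0945.
The welfare-loss triangle has base |Q_m − Q*| and height MEC(Q_m) (the vertical gap between SMB and MC is zero at Q* and MEC at Q_m).
DWL = ½ × 5.8969 × 29.7734 = 87.7854.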